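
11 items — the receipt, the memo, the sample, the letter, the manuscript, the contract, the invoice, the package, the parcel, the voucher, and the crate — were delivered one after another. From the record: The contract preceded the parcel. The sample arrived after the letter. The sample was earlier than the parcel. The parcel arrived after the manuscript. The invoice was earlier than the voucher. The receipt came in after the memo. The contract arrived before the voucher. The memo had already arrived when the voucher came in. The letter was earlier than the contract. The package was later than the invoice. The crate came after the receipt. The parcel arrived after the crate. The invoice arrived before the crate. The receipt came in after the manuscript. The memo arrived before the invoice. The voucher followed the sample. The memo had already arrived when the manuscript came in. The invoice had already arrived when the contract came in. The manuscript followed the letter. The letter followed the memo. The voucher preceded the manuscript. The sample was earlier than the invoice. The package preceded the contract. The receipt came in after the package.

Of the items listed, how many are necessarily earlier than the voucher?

6

Directly stated before the voucher: the contract, the invoice, the memo, and the sample.
The letter reaches the voucher via the letter → the sample → the voucher.
The package reaches the voucher via the package → the contract → the voucher.
That's the contract, the invoice, the letter, the memo, the package, and the sample — 6 in all.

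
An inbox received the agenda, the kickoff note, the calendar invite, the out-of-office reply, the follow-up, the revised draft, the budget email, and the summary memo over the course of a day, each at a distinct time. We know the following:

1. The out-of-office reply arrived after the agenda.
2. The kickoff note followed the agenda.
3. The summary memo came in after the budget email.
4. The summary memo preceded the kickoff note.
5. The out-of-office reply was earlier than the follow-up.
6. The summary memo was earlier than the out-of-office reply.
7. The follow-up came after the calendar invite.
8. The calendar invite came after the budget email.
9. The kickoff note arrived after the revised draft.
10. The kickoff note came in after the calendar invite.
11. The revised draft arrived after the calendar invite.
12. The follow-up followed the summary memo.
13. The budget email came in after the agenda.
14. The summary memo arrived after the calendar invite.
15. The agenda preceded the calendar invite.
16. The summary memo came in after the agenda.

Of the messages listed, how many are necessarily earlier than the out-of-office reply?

Directly stated before the out-of-office reply: the agenda and the summary memo.
The budget email reaches the out-of-office reply via the budget email → the summary memo → the out-of-office reply.
The calendar invite reaches the out-of-office reply via the calendar invite → the summary memo → the out-of-office reply.
No chain forces the kickoff note (or any of the others) ahead of the out-of-office reply.
That's the agenda, the budget email, the calendar invite, and the summary memo — 4 in all.

4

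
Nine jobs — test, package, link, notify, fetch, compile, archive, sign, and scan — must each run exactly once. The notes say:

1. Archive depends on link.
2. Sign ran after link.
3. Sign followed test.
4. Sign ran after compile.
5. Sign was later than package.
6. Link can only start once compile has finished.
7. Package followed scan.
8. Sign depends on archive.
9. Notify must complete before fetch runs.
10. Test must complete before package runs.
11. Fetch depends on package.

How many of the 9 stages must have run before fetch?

4

Directly stated before fetch: notify and package.
Scan reaches fetch via scan → package → fetch.
Test reaches fetch via test → package → fetch.
That's notify, package, scan, and test — 4 in all.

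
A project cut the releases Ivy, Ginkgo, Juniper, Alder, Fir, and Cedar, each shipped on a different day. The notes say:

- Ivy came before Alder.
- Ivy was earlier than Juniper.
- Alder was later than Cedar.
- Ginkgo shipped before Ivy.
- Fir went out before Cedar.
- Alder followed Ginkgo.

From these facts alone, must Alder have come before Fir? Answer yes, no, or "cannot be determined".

no

Tracing the constraints gives Fir → Cedar → Alder, so Fir must come before Alder.
That means Alder cannot be before Fir.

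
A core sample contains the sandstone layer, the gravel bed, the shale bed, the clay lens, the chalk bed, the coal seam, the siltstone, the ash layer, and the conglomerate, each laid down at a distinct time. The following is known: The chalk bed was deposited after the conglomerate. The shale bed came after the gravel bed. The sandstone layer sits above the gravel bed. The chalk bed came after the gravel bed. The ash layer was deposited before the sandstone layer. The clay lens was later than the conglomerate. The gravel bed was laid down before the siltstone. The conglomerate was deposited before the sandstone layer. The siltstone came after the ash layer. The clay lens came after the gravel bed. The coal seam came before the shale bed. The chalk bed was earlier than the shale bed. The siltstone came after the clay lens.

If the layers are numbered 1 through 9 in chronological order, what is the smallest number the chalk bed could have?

The conglomerate and the gravel bed must both come before the chalk bed — 2 forced predecessors.
Nothing else is forced ahead of the chalk bed, so its earliest slot is position 2 + 1 = 3.

3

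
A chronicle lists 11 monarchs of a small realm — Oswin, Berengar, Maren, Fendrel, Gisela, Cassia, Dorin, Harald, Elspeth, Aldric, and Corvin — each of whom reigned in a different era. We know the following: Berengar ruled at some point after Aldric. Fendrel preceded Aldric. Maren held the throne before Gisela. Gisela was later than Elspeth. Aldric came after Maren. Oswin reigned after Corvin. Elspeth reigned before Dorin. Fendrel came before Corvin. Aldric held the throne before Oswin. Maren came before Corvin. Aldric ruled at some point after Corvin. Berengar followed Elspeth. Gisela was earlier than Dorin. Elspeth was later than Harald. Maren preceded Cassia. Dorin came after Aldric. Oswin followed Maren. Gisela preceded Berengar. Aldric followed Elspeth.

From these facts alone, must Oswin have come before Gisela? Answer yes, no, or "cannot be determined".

cannot be determined

No chain of stated constraints runs from Oswin to Gisela, and none runs from Gisela to Oswin either.
So the relative order of Oswin and Gisela is not fixed by the given facts.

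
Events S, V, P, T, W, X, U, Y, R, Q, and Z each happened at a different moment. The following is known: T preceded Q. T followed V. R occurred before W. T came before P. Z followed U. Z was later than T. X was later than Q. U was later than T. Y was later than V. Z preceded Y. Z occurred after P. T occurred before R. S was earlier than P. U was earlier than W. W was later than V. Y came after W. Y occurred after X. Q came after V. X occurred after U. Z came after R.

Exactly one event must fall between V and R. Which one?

Tracing the constraints gives V → T → R, so T sits after V and before R.
No other event is forced both after V and before R.

T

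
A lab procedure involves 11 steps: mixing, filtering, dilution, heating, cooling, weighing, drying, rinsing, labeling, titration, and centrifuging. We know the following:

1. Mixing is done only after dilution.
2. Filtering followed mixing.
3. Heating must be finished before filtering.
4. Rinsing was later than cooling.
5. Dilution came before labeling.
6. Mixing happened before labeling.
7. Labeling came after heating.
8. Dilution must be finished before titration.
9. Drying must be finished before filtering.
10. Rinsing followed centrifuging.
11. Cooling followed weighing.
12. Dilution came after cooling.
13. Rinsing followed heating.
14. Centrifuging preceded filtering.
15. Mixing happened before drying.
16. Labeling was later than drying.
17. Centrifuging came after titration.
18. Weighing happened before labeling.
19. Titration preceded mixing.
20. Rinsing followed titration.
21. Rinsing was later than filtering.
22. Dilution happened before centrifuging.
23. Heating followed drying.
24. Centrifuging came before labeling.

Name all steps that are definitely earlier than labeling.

centrifuging, cooling, dilution, drying, heating, mixing, titration, weighing

Directly stated before labeling: centrifuging, dilution, drying, heating, mixing, and weighing.
Cooling reaches labeling via cooling → dilution → labeling.
Titration reaches labeling via titration → mixing → labeling.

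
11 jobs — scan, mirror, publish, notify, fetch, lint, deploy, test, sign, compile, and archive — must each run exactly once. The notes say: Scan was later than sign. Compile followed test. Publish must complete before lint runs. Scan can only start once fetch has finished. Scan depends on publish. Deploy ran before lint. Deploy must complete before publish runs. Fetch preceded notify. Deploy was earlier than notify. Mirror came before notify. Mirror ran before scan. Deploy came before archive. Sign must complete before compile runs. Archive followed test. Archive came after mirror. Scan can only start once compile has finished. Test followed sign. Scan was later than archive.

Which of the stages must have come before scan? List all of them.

archive, compile, deploy, fetch, mirror, publish, sign, test

Directly stated before scan: archive, compile, fetch, mirror, publish, and sign.
Deploy reaches scan via deploy → archive → scan.
Test reaches scan via test → archive → scan.
No chain forces notify (or any of the others) ahead of scan.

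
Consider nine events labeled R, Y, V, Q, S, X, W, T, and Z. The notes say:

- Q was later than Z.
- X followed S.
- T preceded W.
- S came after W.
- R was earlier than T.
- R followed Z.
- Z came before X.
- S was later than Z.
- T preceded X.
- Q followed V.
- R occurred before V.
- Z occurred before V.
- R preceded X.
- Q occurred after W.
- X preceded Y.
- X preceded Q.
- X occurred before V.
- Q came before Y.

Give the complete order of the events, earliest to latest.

The constraints fix every adjacent pair, so only one ordering works:
Z → R → T → W → S → X → V → Q → Y.

Z, R, T, W, S, X, V, Q, Y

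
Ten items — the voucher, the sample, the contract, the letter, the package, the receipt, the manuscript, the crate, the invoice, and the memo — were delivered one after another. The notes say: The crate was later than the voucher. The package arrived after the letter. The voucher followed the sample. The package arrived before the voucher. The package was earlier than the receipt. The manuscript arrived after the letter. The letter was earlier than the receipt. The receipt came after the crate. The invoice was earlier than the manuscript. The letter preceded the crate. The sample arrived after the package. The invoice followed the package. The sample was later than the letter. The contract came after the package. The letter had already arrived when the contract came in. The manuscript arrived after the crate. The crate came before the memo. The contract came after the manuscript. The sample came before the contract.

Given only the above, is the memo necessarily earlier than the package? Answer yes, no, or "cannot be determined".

Tracing the constraints gives the package → the voucher → the crate → the memo, so the package must come before the memo.
That means the memo cannot be before the package.

no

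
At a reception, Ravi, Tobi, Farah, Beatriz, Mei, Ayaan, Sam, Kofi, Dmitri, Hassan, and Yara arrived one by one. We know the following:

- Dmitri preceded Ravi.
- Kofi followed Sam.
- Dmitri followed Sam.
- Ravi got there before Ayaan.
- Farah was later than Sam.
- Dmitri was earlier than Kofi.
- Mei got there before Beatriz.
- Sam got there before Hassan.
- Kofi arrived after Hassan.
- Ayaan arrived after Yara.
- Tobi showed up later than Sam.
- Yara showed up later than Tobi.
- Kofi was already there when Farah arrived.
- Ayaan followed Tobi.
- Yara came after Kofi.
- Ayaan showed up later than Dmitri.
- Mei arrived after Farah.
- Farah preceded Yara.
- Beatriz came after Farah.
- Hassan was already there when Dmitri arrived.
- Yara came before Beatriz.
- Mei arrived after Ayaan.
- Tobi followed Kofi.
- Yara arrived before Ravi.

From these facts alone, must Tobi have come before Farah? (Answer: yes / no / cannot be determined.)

No chain of stated constraints runs from Tobi to Farah, and none runs from Farah to Tobi either.
So the relative order of Tobi and Farah is not fixed by the given facts.

cannot be determined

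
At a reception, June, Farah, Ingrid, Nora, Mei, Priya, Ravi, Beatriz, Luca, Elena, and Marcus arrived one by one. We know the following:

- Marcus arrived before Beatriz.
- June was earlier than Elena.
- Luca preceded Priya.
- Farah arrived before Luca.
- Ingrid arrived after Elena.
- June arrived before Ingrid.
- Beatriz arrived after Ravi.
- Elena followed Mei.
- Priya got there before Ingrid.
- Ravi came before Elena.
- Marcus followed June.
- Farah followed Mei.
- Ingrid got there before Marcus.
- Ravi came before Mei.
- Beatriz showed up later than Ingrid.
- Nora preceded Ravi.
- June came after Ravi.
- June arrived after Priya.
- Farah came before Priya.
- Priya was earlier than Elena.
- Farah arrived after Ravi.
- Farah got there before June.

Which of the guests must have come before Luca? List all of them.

Farah, Mei, Nora, Ravi

Directly stated before Luca: Farah.
Mei reaches Luca via Mei → Farah → Luca.
Nora reaches Luca via Nora → Ravi → Farah → Luca.
Ravi reaches Luca via Ravi → Farah → Luca.
No chain forces Marcus (or any of the others) ahead of Luca.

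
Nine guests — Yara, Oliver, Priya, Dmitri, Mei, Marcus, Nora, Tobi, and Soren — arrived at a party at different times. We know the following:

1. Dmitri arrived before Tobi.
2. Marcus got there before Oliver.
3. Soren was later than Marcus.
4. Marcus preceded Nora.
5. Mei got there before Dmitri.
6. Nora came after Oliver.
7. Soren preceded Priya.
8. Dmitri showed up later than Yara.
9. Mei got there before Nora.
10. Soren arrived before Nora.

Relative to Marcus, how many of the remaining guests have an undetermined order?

4

Forced after Marcus: Nora, Oliver, Priya, and Soren.
That leaves Dmitri, Mei, Tobi, and Yara with no forced order relative to Marcus — 4.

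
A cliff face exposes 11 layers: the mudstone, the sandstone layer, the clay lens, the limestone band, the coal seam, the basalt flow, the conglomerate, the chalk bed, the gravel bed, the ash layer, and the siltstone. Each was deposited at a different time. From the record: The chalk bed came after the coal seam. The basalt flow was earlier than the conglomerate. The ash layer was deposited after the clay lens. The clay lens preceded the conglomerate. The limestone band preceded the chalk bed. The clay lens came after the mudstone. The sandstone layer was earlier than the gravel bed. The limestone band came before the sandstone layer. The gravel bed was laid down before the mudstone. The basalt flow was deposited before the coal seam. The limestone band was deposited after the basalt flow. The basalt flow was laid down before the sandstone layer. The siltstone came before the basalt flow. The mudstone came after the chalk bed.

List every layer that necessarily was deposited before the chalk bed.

Directly stated before the chalk bed: the coal seam and the limestone band.
The basalt flow reaches the chalk bed via the basalt flow → the limestone band → the chalk bed.
The siltstone reaches the chalk bed via the siltstone → the basalt flow → the limestone band → the chalk bed.
No chain forces the sandstone layer (or any of the others) ahead of the chalk bed.

the basalt flow, the coal seam, the limestone band, the siltstone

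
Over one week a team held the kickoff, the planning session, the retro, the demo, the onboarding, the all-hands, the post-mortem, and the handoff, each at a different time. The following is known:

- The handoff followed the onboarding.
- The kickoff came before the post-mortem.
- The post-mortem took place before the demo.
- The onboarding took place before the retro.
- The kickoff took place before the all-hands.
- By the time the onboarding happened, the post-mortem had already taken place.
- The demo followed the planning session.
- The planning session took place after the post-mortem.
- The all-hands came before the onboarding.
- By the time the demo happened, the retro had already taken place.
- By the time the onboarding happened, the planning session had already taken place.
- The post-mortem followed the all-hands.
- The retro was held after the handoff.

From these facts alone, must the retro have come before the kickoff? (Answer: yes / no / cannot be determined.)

no

Tracing the constraints gives the kickoff → the post-mortem → the onboarding → the retro, so the kickoff must come before the retro.
That means the retro cannot be before the kickoff.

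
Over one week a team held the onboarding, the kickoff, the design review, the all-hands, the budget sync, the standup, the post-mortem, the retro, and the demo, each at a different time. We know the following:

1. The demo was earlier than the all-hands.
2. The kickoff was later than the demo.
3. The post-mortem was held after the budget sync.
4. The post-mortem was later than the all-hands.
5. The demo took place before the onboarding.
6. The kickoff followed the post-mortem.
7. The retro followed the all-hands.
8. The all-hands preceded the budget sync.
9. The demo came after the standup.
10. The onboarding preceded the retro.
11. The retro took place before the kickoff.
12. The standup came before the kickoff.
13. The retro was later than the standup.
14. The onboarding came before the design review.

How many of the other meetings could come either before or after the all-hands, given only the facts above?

2

Forced before the all-hands: the demo and the standup; forced after the all-hands: the budget sync, the kickoff, the post-mortem, and the retro.
That leaves the design review and the onboarding with no forced order relative to the all-hands — 2.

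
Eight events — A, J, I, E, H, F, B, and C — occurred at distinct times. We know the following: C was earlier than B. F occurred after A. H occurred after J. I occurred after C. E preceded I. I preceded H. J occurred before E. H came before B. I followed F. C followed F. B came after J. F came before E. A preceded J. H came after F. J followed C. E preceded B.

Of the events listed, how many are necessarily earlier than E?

4

Directly stated before E: F and J.
A reaches E via A → F → E.
C reaches E via C → J → E.
That's A, C, F, and J — 4 in all.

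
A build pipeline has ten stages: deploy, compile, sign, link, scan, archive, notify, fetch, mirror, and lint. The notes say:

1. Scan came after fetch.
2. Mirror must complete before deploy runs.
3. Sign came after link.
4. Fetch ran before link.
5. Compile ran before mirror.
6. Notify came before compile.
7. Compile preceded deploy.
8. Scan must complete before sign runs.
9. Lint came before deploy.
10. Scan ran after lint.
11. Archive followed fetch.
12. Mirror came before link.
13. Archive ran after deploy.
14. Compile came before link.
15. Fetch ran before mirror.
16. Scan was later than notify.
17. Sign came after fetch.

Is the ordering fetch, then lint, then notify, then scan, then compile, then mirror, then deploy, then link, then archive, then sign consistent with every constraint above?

yes

Check each stated constraint against the proposed order — e.g. fetch is ahead of archive; fetch is ahead of sign. Every pair is in the required order; nothing is violated.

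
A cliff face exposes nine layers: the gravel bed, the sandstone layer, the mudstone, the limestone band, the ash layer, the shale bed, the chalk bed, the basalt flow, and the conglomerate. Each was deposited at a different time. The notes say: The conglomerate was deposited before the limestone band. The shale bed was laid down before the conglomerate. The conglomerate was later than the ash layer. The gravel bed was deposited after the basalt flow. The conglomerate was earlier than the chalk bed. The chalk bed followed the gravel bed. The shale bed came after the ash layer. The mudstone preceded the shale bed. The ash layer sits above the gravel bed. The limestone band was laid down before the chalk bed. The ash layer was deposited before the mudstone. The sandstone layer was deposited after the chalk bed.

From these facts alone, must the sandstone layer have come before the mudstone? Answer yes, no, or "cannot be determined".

no

Tracing the constraints gives the mudstone → the shale bed → the conglomerate → the chalk bed → the sandstone layer, so the mudstone must come before the sandstone layer.
That means the sandstone layer cannot be before the mudstone.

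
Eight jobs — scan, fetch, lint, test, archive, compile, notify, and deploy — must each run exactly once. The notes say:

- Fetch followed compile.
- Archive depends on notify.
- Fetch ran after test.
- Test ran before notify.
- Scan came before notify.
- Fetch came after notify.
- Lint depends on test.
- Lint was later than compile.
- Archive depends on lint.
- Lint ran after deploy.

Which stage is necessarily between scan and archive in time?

notify

Tracing the constraints gives scan → notify → archive, so notify sits after scan and before archive.
No other stage is forced both after scan and before archive.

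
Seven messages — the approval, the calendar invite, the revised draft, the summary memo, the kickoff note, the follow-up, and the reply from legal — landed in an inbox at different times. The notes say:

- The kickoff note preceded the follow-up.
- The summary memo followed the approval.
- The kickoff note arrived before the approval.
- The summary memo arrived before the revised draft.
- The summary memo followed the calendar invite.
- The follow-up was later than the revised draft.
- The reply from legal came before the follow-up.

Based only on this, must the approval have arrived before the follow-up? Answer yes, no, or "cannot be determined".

yes

Chain the constraints: the approval → the summary memo → the revised draft → the follow-up. Each link is directly stated, so the approval comes before the follow-up.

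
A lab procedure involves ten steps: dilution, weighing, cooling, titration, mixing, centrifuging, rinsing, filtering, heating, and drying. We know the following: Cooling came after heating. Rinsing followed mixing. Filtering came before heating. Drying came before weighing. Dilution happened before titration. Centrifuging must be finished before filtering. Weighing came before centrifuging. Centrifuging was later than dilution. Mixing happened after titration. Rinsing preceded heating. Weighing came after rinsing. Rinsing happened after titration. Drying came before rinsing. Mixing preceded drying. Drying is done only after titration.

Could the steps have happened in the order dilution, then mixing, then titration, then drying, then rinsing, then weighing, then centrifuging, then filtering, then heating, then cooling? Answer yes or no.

The constraints require titration before mixing, but in the proposed sequence mixing appears ahead of titration. That one violation is enough.

no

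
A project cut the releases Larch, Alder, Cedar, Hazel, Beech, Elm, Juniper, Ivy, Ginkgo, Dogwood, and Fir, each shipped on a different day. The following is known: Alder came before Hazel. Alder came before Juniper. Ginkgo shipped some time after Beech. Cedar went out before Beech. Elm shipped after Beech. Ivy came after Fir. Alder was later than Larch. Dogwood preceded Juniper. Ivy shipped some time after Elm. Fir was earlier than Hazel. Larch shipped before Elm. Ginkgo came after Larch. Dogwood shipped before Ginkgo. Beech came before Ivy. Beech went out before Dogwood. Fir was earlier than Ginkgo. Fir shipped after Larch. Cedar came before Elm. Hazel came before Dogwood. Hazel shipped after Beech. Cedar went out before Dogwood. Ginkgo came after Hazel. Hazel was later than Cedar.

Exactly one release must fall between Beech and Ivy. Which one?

Elm

Tracing the constraints gives Beech → Elm → Ivy, so Elm sits after Beech and before Ivy.
No other release is forced both after Beech and before Ivy.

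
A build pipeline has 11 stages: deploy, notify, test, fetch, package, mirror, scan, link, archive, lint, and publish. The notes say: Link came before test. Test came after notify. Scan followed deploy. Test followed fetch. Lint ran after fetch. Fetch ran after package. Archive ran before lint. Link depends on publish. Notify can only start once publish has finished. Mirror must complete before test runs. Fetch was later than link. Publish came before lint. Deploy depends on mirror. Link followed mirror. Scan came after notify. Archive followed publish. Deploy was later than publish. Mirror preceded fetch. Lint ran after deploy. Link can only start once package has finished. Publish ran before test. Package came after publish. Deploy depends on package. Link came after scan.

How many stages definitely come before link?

Directly stated before link: mirror, package, publish, and scan.
Deploy reaches link via deploy → scan → link.
Notify reaches link via notify → scan → link.
No chain forces archive (or any of the others) ahead of link.
That's deploy, mirror, notify, package, publish, and scan — 6 in all.

6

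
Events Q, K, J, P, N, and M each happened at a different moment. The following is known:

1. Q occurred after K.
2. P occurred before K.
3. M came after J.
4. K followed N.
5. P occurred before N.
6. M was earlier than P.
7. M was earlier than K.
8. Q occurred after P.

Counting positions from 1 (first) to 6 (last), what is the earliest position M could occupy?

2

J must come before M — 1 forced predecessor.
Nothing else is forced ahead of M, so its earliest slot is position 1 + 1 = 2.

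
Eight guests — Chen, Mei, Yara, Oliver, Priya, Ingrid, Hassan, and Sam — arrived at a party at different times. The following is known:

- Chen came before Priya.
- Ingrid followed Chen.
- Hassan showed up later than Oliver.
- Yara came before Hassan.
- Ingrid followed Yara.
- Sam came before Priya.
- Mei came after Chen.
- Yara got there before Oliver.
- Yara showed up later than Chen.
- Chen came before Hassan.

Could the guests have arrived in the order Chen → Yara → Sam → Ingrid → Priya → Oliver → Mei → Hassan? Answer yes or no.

Check each stated constraint against the proposed order — e.g. Yara is ahead of Hassan; Chen is ahead of Hassan. Every pair is in the required order; nothing is violated.

yes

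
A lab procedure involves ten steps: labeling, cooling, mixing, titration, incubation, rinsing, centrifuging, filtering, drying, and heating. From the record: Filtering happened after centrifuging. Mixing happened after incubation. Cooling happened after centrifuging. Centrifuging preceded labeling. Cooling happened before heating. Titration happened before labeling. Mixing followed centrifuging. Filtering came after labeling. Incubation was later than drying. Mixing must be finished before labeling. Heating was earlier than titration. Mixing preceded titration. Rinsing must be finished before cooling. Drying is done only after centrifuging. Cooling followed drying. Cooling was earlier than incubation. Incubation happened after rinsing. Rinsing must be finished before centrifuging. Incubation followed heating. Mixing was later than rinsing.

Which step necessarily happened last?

filtering

Every other step has a chain of constraints placing it before filtering, so filtering is last.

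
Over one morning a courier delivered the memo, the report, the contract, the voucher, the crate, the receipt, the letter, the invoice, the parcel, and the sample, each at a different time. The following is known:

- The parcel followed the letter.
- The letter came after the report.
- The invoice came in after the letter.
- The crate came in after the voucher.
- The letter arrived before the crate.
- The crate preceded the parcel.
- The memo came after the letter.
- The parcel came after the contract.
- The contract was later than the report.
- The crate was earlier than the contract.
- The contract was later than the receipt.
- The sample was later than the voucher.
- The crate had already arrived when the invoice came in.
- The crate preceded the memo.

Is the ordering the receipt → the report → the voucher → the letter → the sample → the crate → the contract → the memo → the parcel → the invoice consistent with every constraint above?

Check each stated constraint against the proposed order — e.g. the receipt is ahead of the contract; the letter is ahead of the invoice. Every pair is in the required order; nothing is violated.

yes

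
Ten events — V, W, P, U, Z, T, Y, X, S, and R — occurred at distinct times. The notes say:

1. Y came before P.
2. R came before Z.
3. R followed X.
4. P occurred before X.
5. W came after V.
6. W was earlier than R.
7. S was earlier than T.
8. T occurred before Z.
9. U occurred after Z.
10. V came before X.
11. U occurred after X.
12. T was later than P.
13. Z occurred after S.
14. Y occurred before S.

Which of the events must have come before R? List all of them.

Directly stated before R: W and X.
P reaches R via P → X → R.
V reaches R via V → X → R.
Y reaches R via Y → P → X → R.

P, V, W, X, Y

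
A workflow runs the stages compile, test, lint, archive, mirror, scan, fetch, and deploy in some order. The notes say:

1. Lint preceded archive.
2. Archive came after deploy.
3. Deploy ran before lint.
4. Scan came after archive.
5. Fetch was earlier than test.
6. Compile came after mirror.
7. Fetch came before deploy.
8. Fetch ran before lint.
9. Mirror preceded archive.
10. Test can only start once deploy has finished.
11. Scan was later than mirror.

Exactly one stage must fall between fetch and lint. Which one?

deploy

Tracing the constraints gives fetch → deploy → lint, so deploy sits after fetch and before lint.
No other stage is forced both after fetch and before lint.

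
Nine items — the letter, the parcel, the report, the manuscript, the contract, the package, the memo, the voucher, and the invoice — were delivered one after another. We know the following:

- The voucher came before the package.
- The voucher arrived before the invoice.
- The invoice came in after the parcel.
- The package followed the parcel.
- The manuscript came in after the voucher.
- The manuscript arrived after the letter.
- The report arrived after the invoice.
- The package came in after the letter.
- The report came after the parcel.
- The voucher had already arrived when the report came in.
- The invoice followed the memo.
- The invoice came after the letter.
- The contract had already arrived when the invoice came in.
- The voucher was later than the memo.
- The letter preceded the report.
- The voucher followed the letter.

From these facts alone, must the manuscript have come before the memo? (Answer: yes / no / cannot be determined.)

Tracing the constraints gives the memo → the voucher → the manuscript, so the memo must come before the manuscript.
That means the manuscript cannot be before the memo.

no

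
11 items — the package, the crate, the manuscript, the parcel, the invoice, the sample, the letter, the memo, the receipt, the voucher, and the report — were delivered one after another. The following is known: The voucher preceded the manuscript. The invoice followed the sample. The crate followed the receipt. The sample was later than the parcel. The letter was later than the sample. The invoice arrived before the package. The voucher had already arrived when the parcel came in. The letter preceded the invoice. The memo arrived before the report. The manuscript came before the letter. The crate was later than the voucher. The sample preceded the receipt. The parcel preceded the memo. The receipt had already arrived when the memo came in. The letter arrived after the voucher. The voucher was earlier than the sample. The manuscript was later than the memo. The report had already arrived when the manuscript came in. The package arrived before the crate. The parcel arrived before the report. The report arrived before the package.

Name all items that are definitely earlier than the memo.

Directly stated before the memo: the parcel and the receipt.
The sample reaches the memo via the sample → the receipt → the memo.
The voucher reaches the memo via the voucher → the parcel → the memo.
No chain forces the package (or any of the others) ahead of the memo.

the parcel, the receipt, the sample, the voucher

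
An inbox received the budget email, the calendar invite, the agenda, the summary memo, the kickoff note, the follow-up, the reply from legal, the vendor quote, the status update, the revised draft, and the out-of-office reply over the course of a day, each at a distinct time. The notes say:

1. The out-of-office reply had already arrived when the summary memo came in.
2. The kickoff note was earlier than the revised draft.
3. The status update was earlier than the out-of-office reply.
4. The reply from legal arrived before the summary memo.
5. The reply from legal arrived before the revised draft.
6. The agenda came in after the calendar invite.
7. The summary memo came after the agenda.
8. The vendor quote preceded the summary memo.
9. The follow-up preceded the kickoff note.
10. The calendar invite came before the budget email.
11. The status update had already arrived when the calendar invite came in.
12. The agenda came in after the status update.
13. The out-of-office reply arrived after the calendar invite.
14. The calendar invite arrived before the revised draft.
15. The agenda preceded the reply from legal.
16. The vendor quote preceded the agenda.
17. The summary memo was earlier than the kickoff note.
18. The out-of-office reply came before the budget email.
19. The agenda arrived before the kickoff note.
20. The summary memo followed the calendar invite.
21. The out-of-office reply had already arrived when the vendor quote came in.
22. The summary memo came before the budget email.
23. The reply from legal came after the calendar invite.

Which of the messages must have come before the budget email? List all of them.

Directly stated before the budget email: the calendar invite, the out-of-office reply, and the summary memo.
The agenda reaches the budget email via the agenda → the summary memo → the budget email.
The reply from legal reaches the budget email via the reply from legal → the summary memo → the budget email.
The status update reaches the budget email via the status update → the out-of-office reply → the budget email.
Likewise the vendor quote reaches the budget email by chaining the stated constraints.
No chain forces the kickoff note (or any of the others) ahead of the budget email.

the agenda, the calendar invite, the out-of-office reply, the reply from legal, the status update, the summary memo, the vendor quote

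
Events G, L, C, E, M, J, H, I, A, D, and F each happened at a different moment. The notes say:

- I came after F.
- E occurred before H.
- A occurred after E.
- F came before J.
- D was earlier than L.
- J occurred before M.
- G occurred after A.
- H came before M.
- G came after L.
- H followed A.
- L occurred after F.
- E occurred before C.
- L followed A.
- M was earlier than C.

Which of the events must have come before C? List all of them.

A, E, F, H, J, M

Directly stated before C: E and M.
A reaches C via A → H → M → C.
F reaches C via F → J → M → C.
H reaches C via H → M → C.
Likewise J reaches C by chaining the stated constraints.
No chain forces D (or any of the others) ahead of C.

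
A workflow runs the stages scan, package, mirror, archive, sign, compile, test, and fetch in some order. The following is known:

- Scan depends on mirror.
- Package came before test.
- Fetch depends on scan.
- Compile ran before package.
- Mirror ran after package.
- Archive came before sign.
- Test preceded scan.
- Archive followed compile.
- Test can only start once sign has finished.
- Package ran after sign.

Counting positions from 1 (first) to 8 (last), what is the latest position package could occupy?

4

Package must come before fetch, mirror, scan, and test — 4 stages forced after it.
Everything else can be placed before package in some valid order, so package can sit as late as position 8 − 4 = 4.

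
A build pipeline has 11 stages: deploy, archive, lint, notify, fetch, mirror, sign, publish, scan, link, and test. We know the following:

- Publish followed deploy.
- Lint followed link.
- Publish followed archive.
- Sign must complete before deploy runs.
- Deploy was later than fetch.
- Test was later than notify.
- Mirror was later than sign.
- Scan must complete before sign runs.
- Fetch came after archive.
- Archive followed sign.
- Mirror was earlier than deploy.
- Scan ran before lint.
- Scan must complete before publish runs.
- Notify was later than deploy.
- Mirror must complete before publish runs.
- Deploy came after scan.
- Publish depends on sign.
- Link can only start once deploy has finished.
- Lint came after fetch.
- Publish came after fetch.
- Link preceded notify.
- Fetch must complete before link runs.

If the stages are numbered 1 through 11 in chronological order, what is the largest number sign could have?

2

Sign must come before archive, deploy, fetch, link, lint, mirror, notify, publish, and test — 9 stages forced after it.
Everything else can be placed before sign in some valid order, so sign can sit as late as position 11 − 9 = 2.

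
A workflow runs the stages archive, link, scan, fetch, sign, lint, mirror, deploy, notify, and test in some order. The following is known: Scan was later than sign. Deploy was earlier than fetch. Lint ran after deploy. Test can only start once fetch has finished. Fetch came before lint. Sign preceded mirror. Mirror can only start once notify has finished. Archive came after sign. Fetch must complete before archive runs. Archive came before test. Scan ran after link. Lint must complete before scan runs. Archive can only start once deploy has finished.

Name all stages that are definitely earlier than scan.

deploy, fetch, link, lint, sign

Directly stated before scan: link, lint, and sign.
Deploy reaches scan via deploy → lint → scan.
Fetch reaches scan via fetch → lint → scan.
No chain forces mirror (or any of the others) ahead of scan.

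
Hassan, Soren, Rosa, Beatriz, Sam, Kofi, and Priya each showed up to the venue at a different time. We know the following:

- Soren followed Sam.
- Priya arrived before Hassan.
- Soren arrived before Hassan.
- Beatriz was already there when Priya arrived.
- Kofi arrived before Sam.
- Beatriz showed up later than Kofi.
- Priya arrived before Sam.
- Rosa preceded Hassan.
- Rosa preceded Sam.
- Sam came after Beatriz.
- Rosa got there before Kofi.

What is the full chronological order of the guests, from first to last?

The constraints fix every adjacent pair, so only one ordering works:
Rosa → Kofi → Beatriz → Priya → Sam → Soren → Hassan.

Rosa, Kofi, Beatriz, Priya, Sam, Soren, Hassan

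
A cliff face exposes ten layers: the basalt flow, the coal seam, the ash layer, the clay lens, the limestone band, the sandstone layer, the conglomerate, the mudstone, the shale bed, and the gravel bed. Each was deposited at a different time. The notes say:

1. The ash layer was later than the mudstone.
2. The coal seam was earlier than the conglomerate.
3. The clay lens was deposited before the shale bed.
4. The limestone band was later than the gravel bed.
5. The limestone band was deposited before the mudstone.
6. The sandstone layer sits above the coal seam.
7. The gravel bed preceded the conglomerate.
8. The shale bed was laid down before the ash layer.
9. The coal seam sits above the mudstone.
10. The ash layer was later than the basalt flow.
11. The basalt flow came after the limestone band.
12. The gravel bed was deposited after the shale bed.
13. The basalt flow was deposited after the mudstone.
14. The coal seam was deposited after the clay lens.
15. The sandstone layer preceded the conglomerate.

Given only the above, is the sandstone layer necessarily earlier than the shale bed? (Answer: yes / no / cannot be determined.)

Tracing the constraints gives the shale bed → the gravel bed → the limestone band → the mudstone → the coal seam → the sandstone layer, so the shale bed must come before the sandstone layer.
That means the sandstone layer cannot be before the shale bed.

no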